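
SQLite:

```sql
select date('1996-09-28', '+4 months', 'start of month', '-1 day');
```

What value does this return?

1996-12-31

Adding +4 months to 1996-09-28 gives 1997-01-28.
`start of month` rewinds 1997-01-28 to 1997-01-01.
Going back 1 day from 1997-01-01 reaches 1996-12-31 (last day of December, 31 days).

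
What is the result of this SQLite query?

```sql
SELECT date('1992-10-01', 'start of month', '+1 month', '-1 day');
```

1992-10-31

`start of month` rewinds 1992-10-01 to 1992-10-01.
Adding +1 month to 1992-10-01 gives 1992-11-01.
Going back 1 day from 1992-11-01 reaches 1992-10-31 (last day of October, 31 days).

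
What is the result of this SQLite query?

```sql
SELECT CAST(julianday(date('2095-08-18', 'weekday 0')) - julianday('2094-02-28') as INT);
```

539

`weekday 0` advances to the next Sunday; 2095-08-18 is a Thursday, so it moves forward to 2095-08-21.
0 days remain in February 2094 after the 28th (28 − 28).
Full months from March 2094 through July 2095 contribute their day counts.
Then 21 days into August 2095.
Total: 0 + 31 + 30 + 31 + 30 + 31 + 31 + 30 + 31 + 30 + 31 + 31 + 28 + 31 + 30 + 31 + 30 + 31 + 21 = 539.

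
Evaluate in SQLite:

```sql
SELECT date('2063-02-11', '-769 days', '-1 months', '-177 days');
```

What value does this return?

Applying '-769 days' to 2063-02-11: counting 769 days back gives 2061-01-03.
Adding -1 month to 2061-01-03 gives 2060-12-03.
Applying '-177 days' to 2060-12-03: counting 177 days back gives 2060-06-09.

2060-06-09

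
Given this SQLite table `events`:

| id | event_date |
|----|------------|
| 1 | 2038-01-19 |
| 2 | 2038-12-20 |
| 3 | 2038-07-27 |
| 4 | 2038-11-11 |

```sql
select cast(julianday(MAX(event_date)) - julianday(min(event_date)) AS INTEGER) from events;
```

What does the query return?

MIN = 2038-01-19, MAX = 2038-12-20.
12 days remain in January 2038 after the 19th (31 − 19).
Full months from February 2038 through November 2038 contribute their day counts.
Then 20 days into December 2038.
Total: 12 + 28 + 31 + 30 + 31 + 30 + 31 + 31 + 30 + 31 + 30 + 20 = 335.

335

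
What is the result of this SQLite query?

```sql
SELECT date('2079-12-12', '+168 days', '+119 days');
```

2080-09-24

Applying '+168 days' to 2079-12-12: counting 168 days forward gives 2080-05-28.
Applying '+119 days' to 2080-05-28: counting 119 days forward gives 2080-09-24.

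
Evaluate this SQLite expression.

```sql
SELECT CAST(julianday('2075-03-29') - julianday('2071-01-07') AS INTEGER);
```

24 days remain in January 2071 after the 7th (31 − 7).
Full months from February 2071 through February 2075 contribute their day counts.
Then 29 days into March 2075.
Total: 24 + 28 + 31 + 30 + 31 + 30 + 31 + 31 + 30 + 31 + 30 + 31 + 31 + 29 + 31 + 30 + 31 + 30 + 31 + 31 + 30 + 31 + 30 + 31 + 31 + 28 + 31 + 30 + 31 + 30 + 31 + 31 + 30 + 31 + 30 + 31 + 31 + 28 + 31 + 30 + 31 + 30 + 31 + 31 + 30 + 31 + 30 + 31 + 31 + 28 + 29 = 1542.

1542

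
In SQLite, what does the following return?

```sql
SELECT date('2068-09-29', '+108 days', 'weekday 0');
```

Applying '+108 days' to 2068-09-29: counting 108 days forward gives 2069-01-15.
`weekday 0` advances to the next Sunday; 2069-01-15 is a Tuesday, so it moves forward to 2069-01-20.

2069-01-20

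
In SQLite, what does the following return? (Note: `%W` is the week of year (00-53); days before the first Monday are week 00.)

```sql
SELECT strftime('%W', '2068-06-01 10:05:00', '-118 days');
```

First apply '-118 days': 2068-06-01 10:05:00 → 2068-02-04 10:05:00.
2068-02-04 is a Saturday. SQLite's %W counts Mondays since the year started; the result is 05.

05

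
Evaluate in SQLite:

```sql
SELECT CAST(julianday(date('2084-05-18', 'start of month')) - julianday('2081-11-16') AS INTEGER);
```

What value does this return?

897

`start of month` rewinds 2084-05-18 to 2084-05-01.
14 days remain in November 2081 after the 16th (30 − 16).
Full months from December 2081 through April 2084 contribute their day counts.
Then 1 day into May 2084.
Total: 14 + 31 + 31 + 28 + 31 + 30 + 31 + 30 + 31 + 31 + 30 + 31 + 30 + 31 + 31 + 28 + 31 + 30 + 31 + 30 + 31 + 31 + 30 + 31 + 30 + 31 + 31 + 29 + 31 + 30 + 1 = 897.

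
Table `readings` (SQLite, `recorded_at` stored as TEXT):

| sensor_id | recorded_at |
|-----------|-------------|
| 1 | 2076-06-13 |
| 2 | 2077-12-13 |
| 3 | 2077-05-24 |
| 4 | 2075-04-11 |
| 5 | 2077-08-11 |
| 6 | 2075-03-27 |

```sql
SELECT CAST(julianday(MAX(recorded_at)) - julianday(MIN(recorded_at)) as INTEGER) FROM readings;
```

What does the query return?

992

MIN = 2075-03-27, MAX = 2077-12-13.
4 days remain in March 2075 after the 27th (31 − 27).
Full months from April 2075 through November 2077 contribute their day counts.
Then 13 days into December 2077.
Total: 4 + 30 + 31 + 30 + 31 + 31 + 30 + 31 + 30 + 31 + 31 + 29 + 31 + 30 + 31 + 30 + 31 + 31 + 30 + 31 + 30 + 31 + 31 + 28 + 31 + 30 + 31 + 30 + 31 + 31 + 30 + 31 + 30 + 13 = 992.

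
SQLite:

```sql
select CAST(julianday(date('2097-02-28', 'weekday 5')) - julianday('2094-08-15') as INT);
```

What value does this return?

`weekday 5` advances to the next Friday; 2097-02-28 is a Thursday, so it moves forward to 2097-03-01.
16 days remain in August 2094 after the 15th (31 − 15).
Full months from September 2094 through February 2097 contribute their day counts.
Then 1 day into March 2097.
Total: 16 + 30 + 31 + 30 + 31 + 31 + 28 + 31 + 30 + 31 + 30 + 31 + 31 + 30 + 31 + 30 + 31 + 31 + 29 + 31 + 30 + 31 + 30 + 31 + 31 + 30 + 31 + 30 + 31 + 31 + 28 + 1 = 929.

929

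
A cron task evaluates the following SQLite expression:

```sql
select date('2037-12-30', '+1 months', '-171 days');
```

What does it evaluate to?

Adding +1 month to 2037-12-30 gives 2038-01-30.
Applying '-171 days' to 2038-01-30: counting 171 days back gives 2037-08-12.

2037-08-12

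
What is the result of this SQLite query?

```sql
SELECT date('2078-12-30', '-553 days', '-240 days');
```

Applying '-553 days' to 2078-12-30: counting 553 days back gives 2077-06-25.
Applying '-240 days' to 2077-06-25: counting 240 days back gives 2076-10-28.

2076-10-28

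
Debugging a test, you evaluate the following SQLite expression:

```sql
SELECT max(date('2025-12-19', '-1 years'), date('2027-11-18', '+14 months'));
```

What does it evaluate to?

date('2025-12-19', '-1 years') → 2024-12-19.
date('2027-11-18', '+14 months') → 2029-01-18.
Later of the two is 2029-01-18.

2029-01-18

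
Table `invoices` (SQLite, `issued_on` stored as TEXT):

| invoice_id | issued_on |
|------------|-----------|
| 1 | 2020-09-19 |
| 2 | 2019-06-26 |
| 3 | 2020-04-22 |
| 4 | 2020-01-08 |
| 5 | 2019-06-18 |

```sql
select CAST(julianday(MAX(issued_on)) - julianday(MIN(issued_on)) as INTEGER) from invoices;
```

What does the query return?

459

MIN = 2019-06-18, MAX = 2020-09-19.
12 days remain in June 2019 after the 18th (30 − 18).
Full months from July 2019 through August 2020 contribute their day counts.
Then 19 days into September 2020.
Total: 12 + 31 + 31 + 30 + 31 + 30 + 31 + 31 + 29 + 31 + 30 + 31 + 30 + 31 + 31 + 19 = 459.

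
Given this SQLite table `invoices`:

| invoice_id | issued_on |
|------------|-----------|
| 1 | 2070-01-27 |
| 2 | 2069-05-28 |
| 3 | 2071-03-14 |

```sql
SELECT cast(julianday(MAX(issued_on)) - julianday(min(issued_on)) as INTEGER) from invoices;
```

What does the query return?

655

MIN = 2069-05-28, MAX = 2071-03-14.
3 days remain in May 2069 after the 28th (31 − 28).
Full months from June 2069 through February 2071 contribute their day counts.
Then 14 days into March 2071.
Total: 3 + 30 + 31 + 31 + 30 + 31 + 30 + 31 + 31 + 28 + 31 + 30 + 31 + 30 + 31 + 31 + 30 + 31 + 30 + 31 + 31 + 28 + 14 = 655.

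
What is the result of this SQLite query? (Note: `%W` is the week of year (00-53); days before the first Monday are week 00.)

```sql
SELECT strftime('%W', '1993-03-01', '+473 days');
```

24

First apply '+473 days': 1993-03-01 → 1994-06-17.
1994-06-17 is a Friday. SQLite's %W counts Mondays since the year started; the result is 24.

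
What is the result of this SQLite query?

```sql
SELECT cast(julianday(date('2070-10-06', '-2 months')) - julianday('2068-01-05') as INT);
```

944

Adding -2 months to 2070-10-06 gives 2070-08-06.
26 days remain in January 2068 after the 5th (31 − 5).
Full months from February 2068 through July 2070 contribute their day counts.
Then 6 days into August 2070.
Total: 26 + 29 + 31 + 30 + 31 + 30 + 31 + 31 + 30 + 31 + 30 + 31 + 31 + 28 + 31 + 30 + 31 + 30 + 31 + 31 + 30 + 31 + 30 + 31 + 31 + 28 + 31 + 30 + 31 + 30 + 31 + 6 = 944.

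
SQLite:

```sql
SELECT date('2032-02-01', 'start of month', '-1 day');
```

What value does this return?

2032-01-31

`start of month` rewinds 2032-02-01 to 2032-02-01.
Going back 1 day from 2032-02-01 reaches 2032-01-31 (last day of January, 31 days).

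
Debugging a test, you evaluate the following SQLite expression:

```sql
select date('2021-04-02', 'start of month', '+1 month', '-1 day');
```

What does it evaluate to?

2021-04-30

`start of month` rewinds 2021-04-02 to 2021-04-01.
Adding +1 month to 2021-04-01 gives 2021-05-01.
Going back 1 day from 2021-05-01 reaches 2021-04-30 (last day of April, 30 days).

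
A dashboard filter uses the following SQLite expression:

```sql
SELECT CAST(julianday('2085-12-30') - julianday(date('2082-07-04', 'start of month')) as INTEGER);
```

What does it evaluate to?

`start of month` rewinds 2082-07-04 to 2082-07-01.
30 days remain in July 2082 after the 1st (31 − 1).
Full months from August 2082 through November 2085 contribute their day counts.
Then 30 days into December 2085.
Total: 30 + 31 + 30 + 31 + 30 + 31 + 31 + 28 + 31 + 30 + 31 + 30 + 31 + 31 + 30 + 31 + 30 + 31 + 31 + 29 + 31 + 30 + 31 + 30 + 31 + 31 + 30 + 31 + 30 + 31 + 31 + 28 + 31 + 30 + 31 + 30 + 31 + 31 + 30 + 31 + 30 + 30 = 1278.

1278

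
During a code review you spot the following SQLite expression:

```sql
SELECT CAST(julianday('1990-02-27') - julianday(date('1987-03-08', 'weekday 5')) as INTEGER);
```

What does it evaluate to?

`weekday 5` advances to the next Friday; 1987-03-08 is a Sunday, so it moves forward to 1987-03-13.
18 days remain in March 1987 after the 13th (31 − 13).
Full months from April 1987 through January 1990 contribute their day counts.
Then 27 days into February 1990.
Total: 18 + 30 + 31 + 30 + 31 + 31 + 30 + 31 + 30 + 31 + 31 + 29 + 31 + 30 + 31 + 30 + 31 + 31 + 30 + 31 + 30 + 31 + 31 + 28 + 31 + 30 + 31 + 30 + 31 + 31 + 30 + 31 + 30 + 31 + 31 + 27 = 1082.

1082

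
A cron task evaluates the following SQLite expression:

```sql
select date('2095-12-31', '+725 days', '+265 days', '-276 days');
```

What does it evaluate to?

2097-12-14

Applying '+725 days' to 2095-12-31: counting 725 days forward gives 2097-12-25.
Applying '+265 days' to 2097-12-25: counting 265 days forward gives 2098-09-16.
Applying '-276 days' to 2098-09-16: counting 276 days back gives 2097-12-14.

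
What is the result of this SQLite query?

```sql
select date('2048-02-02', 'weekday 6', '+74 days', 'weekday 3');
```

`weekday 6` advances to the next Saturday; 2048-02-02 is a Sunday, so it moves forward to 2048-02-08.
Applying '+74 days' to 2048-02-08: counting 74 days forward gives 2048-04-22.
`weekday 3` advances to the next Wednesday; 2048-04-22 is already a Wednesday, so it stays at 2048-04-22.

2048-04-22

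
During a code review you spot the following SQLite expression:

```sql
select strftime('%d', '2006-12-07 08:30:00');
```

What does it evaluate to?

07

`%d` extracts the 2-digit day of month: 07.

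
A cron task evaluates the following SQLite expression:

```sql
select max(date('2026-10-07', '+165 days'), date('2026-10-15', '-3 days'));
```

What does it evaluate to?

2027-03-21

date('2026-10-07', '+165 days') → 2027-03-21.
date('2026-10-15', '-3 days') → 2026-10-12.
Later of the two is 2027-03-21.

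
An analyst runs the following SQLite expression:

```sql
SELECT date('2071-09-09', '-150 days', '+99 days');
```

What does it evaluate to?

2071-07-20

Applying '-150 days' to 2071-09-09: counting 150 days back gives 2071-04-12.
Applying '+99 days' to 2071-04-12: counting 99 days forward gives 2071-07-20.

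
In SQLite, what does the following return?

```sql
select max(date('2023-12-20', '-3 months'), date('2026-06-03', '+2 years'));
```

date('2023-12-20', '-3 months') → 2023-09-20.
date('2026-06-03', '+2 years') → 2028-06-03.
Later of the two is 2028-06-03.

2028-06-03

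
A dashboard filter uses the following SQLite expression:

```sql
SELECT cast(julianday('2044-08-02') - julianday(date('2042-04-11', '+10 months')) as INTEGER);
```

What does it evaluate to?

538

Adding +10 months to 2042-04-11 gives 2043-02-11.
17 days remain in February 2043 after the 11th (28 − 11).
Full months from March 2043 through July 2044 contribute their day counts.
Then 2 days into August 2044.
Total: 17 + 31 + 30 + 31 + 30 + 31 + 31 + 30 + 31 + 30 + 31 + 31 + 29 + 31 + 30 + 31 + 30 + 31 + 2 = 538.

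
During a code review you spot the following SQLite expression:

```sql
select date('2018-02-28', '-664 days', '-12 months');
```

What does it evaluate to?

Applying '-664 days' to 2018-02-28: counting 664 days back gives 2016-05-05.
Adding -12 months to 2016-05-05 gives 2015-05-05.

2015-05-05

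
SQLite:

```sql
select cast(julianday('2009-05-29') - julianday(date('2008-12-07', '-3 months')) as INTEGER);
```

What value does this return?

264

Adding -3 months to 2008-12-07 gives 2008-09-07.
23 days remain in September 2008 after the 7th (30 − 7).
Full months from October 2008 through April 2009 contribute their day counts.
Then 29 days into May 2009.
Total: 23 + 31 + 30 + 31 + 31 + 28 + 31 + 30 + 29 = 264.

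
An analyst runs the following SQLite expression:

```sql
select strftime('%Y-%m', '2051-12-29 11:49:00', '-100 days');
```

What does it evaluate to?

First apply '-100 days': 2051-12-29 11:49:00 → 2051-09-20 11:49:00.
`%Y-%m` extracts the year-month: 2051-09.

2051-09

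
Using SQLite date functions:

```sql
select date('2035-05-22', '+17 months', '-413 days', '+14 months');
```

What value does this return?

2036-11-05

Adding +17 months to 2035-05-22 gives 2036-10-22.
Applying '-413 days' to 2036-10-22: counting 413 days back gives 2035-09-05.
Adding +14 months to 2035-09-05 gives 2036-11-05.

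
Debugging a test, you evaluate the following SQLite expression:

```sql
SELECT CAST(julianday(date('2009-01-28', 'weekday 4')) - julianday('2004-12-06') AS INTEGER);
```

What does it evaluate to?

`weekday 4` advances to the next Thursday; 2009-01-28 is a Wednesday, so it moves forward to 2009-01-29.
25 days remain in December 2004 after the 6th (31 − 6).
Full months from January 2005 through December 2008 contribute their day counts.
Then 29 days into January 2009.
Total: 25 + 31 + 28 + 31 + 30 + 31 + 30 + 31 + 31 + 30 + 31 + 30 + 31 + 31 + 28 + 31 + 30 + 31 + 30 + 31 + 31 + 30 + 31 + 30 + 31 + 31 + 28 + 31 + 30 + 31 + 30 + 31 + 31 + 30 + 31 + 30 + 31 + 31 + 29 + 31 + 30 + 31 + 30 + 31 + 31 + 30 + 31 + 30 + 31 + 29 = 1515.

1515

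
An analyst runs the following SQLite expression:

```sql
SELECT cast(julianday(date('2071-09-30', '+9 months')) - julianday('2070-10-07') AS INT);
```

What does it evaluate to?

632

Adding +9 months to 2071-09-30 gives 2072-06-30.
24 days remain in October 2070 after the 7th (31 − 7).
Full months from November 2070 through May 2072 contribute their day counts.
Then 30 days into June 2072.
Total: 24 + 30 + 31 + 31 + 28 + 31 + 30 + 31 + 30 + 31 + 31 + 30 + 31 + 30 + 31 + 31 + 29 + 31 + 30 + 31 + 30 = 632.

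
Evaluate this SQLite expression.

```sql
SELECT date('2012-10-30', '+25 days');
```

2012-11-24

October 2012 has 31 days; 1 remain after the 30th, so 2 days reach 2012-11-01.
Advancing 23 more days within November lands on 2012-11-24.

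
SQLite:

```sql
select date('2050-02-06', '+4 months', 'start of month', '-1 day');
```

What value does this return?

Adding +4 months to 2050-02-06 gives 2050-06-06.
`start of month` rewinds 2050-06-06 to 2050-06-01.
Going back 1 day from 2050-06-01 reaches 2050-05-31 (last day of May, 31 days).

2050-05-31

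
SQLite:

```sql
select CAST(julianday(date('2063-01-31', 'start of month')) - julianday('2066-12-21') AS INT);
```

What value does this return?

`start of month` rewinds 2063-01-31 to 2063-01-01.
30 days remain in January 2063 after the 1st (31 − 1).
Full months from February 2063 through November 2066 contribute their day counts.
Then 21 days into December 2066.
Total: 30 + 28 + 31 + 30 + 31 + 30 + 31 + 31 + 30 + 31 + 30 + 31 + 31 + 29 + 31 + 30 + 31 + 30 + 31 + 31 + 30 + 31 + 30 + 31 + 31 + 28 + 31 + 30 + 31 + 30 + 31 + 31 + 30 + 31 + 30 + 31 + 31 + 28 + 31 + 30 + 31 + 30 + 31 + 31 + 30 + 31 + 30 + 21 = 1450.
The subtraction is earlier − later, so the result is −1450 → -1450.

-1450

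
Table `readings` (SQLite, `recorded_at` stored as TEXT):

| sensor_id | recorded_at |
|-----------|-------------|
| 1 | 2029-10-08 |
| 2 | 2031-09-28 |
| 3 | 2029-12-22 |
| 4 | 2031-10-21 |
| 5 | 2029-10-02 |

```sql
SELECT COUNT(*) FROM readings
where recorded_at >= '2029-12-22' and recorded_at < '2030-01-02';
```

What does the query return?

1

Rows in [2029-12-22, 2030-01-02): 2029-12-22 → 1 row.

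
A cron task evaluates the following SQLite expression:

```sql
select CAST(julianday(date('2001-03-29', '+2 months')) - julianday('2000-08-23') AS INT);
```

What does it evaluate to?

Adding +2 months to 2001-03-29 gives 2001-05-29.
8 days remain in August 2000 after the 23rd (31 − 23).
Full months from September 2000 through April 2001 contribute their day counts.
Then 29 days into May 2001.
Total: 8 + 30 + 31 + 30 + 31 + 31 + 28 + 31 + 30 + 29 = 279.

279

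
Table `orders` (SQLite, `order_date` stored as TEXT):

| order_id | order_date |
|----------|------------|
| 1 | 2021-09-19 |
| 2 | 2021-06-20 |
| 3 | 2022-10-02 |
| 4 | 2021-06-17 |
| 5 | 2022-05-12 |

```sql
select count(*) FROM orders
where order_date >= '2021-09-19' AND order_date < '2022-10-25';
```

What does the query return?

3

Rows in [2021-09-19, 2022-10-25): 2021-09-19, 2022-10-02, 2022-05-12 → 3 rows.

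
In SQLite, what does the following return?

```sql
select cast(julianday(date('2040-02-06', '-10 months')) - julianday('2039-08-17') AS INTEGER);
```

-133

Adding -10 months to 2040-02-06 gives 2039-04-06.
24 days remain in April 2039 after the 6th (30 − 6).
May 2039: 31 days.
June 2039: 30 days.
July 2039: 31 days.
Then 17 days into August 2039.
Total: 24 + 31 + 30 + 31 + 17 = 133.
The subtraction is earlier − later, so the result is −133 → -133.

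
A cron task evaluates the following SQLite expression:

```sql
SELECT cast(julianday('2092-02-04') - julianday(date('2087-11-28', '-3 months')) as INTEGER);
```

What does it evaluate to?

1621

Adding -3 months to 2087-11-28 gives 2087-08-28.
3 days remain in August 2087 after the 28th (31 − 28).
Full months from September 2087 through January 2092 contribute their day counts.
Then 4 days into February 2092.
Total: 3 + 30 + 31 + 30 + 31 + 31 + 29 + 31 + 30 + 31 + 30 + 31 + 31 + 30 + 31 + 30 + 31 + 31 + 28 + 31 + 30 + 31 + 30 + 31 + 31 + 30 + 31 + 30 + 31 + 31 + 28 + 31 + 30 + 31 + 30 + 31 + 31 + 30 + 31 + 30 + 31 + 31 + 28 + 31 + 30 + 31 + 30 + 31 + 31 + 30 + 31 + 30 + 31 + 31 + 4 = 1621.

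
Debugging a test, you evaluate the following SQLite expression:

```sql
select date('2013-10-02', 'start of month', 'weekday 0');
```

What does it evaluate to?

`start of month` rewinds 2013-10-02 to 2013-10-01.
`weekday 0` advances to the next Sunday; 2013-10-01 is a Tuesday, so it moves forward to 2013-10-06.

2013-10-06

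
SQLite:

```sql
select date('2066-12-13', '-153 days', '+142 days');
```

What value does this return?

Applying '-153 days' to 2066-12-13: counting 153 days back gives 2066-07-13.
Applying '+142 days' to 2066-07-13: counting 142 days forward gives 2066-12-02.

2066-12-02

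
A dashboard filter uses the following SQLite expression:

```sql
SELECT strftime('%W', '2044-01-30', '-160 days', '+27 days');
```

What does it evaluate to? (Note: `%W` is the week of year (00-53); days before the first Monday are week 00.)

37

First apply '-160 days', '+27 days': 2044-01-30 → 2043-09-19.
2043-09-19 is a Saturday. SQLite's %W counts Mondays since the year started; the result is 37.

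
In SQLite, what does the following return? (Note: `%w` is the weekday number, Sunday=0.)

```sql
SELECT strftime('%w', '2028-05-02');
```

2

2028-05-02 is a Tuesday; with Sunday=0 that is 2.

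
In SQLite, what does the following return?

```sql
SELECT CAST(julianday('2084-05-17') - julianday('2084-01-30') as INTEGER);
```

1 day remains in January 2084 after the 30th (31 − 30).
February 2084: 29 days (leap year).
March 2084: 31 days.
April 2084: 30 days.
Then 17 days into May 2084.
Total: 1 + 29 + 31 + 30 + 17 = 108.

108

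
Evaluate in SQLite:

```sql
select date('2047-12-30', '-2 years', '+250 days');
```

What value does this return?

Adding -2 years to 2047-12-30 gives 2045-12-30.
Applying '+250 days' to 2045-12-30: counting 250 days forward gives 2046-09-06.

2046-09-06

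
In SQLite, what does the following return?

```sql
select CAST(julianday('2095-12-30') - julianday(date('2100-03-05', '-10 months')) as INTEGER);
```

-1222

Adding -10 months to 2100-03-05 gives 2099-05-05.
1 day remains in December 2095 after the 30th (31 − 30).
Full months from January 2096 through April 2099 contribute their day counts.
Then 5 days into May 2099.
Total: 1 + 31 + 29 + 31 + 30 + 31 + 30 + 31 + 31 + 30 + 31 + 30 + 31 + 31 + 28 + 31 + 30 + 31 + 30 + 31 + 31 + 30 + 31 + 30 + 31 + 31 + 28 + 31 + 30 + 31 + 30 + 31 + 31 + 30 + 31 + 30 + 31 + 31 + 28 + 31 + 30 + 5 = 1222.
The subtraction is earlier − later, so the result is −1222 → -1222.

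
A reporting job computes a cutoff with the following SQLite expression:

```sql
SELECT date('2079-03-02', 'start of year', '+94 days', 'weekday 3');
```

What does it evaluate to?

`start of year` rewinds 2079-03-02 to 2079-01-01.
Applying '+94 days' to 2079-01-01: counting 94 days forward gives 2079-04-05.
`weekday 3` advances to the next Wednesday; 2079-04-05 is already a Wednesday, so it stays at 2079-04-05.

2079-04-05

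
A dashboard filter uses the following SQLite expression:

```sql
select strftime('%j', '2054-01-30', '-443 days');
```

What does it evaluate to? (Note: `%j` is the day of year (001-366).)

318

First apply '-443 days': 2054-01-30 → 2052-11-13.
Day-of-year for 2052-11-13: days since 2052-01-01 inclusive = 318, zero-padded to 318.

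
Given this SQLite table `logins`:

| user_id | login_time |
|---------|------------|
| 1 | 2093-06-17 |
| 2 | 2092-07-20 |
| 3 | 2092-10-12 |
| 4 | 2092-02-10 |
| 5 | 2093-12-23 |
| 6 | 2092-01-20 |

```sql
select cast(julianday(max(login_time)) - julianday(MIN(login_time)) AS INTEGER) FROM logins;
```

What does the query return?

MIN = 2092-01-20, MAX = 2093-12-23.
11 days remain in January 2092 after the 20th (31 − 20).
Full months from February 2092 through November 2093 contribute their day counts.
Then 23 days into December 2093.
Total: 11 + 29 + 31 + 30 + 31 + 30 + 31 + 31 + 30 + 31 + 30 + 31 + 31 + 28 + 31 + 30 + 31 + 30 + 31 + 31 + 30 + 31 + 30 + 23 = 703.

703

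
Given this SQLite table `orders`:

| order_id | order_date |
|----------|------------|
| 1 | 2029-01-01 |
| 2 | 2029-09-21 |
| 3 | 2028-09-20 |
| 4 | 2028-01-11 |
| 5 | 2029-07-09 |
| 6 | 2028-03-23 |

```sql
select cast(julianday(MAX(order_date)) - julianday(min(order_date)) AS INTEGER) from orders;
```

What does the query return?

619

MIN = 2028-01-11, MAX = 2029-09-21.
20 days remain in January 2028 after the 11th (31 − 11).
Full months from February 2028 through August 2029 contribute their day counts.
Then 21 days into September 2029.
Total: 20 + 29 + 31 + 30 + 31 + 30 + 31 + 31 + 30 + 31 + 30 + 31 + 31 + 28 + 31 + 30 + 31 + 30 + 31 + 31 + 21 = 619.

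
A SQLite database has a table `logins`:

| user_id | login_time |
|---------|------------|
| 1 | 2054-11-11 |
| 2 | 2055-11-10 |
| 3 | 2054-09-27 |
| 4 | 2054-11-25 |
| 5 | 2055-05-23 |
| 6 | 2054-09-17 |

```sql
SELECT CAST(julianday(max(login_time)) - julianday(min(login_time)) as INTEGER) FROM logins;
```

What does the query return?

MIN = 2054-09-17, MAX = 2055-11-10.
13 days remain in September 2054 after the 17th (30 − 17).
Full months from October 2054 through October 2055 contribute their day counts.
Then 10 days into November 2055.
Total: 13 + 31 + 30 + 31 + 31 + 28 + 31 + 30 + 31 + 30 + 31 + 31 + 30 + 31 + 10 = 419.

419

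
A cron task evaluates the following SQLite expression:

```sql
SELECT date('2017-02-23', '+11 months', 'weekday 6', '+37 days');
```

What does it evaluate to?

Adding +11 months to 2017-02-23 gives 2018-01-23.
`weekday 6` advances to the next Saturday; 2018-01-23 is a Tuesday, so it moves forward to 2018-01-27.
January 2018 has 31 days; 4 remain after the 27th, so 5 days reach 2018-02-01.
February 2018 has 28 days; 27 remain after the 1st, so 28 days reach 2018-03-01.
Advancing 4 more days within March lands on 2018-03-05.

2018-03-05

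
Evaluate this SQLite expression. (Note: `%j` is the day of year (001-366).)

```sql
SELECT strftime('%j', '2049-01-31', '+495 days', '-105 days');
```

056

First apply '+495 days', '-105 days': 2049-01-31 → 2050-02-25.
Day-of-year for 2050-02-25: days since 2050-01-01 inclusive = 56, zero-padded to 056.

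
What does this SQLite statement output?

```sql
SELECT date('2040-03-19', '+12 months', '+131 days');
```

2041-07-28

Adding +12 months to 2040-03-19 gives 2041-03-19.
Applying '+131 days' to 2041-03-19: counting 131 days forward gives 2041-07-28.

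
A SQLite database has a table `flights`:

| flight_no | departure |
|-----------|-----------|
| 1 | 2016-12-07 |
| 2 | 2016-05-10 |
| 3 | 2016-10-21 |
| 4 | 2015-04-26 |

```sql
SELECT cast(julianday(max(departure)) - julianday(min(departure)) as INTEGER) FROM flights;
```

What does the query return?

591

MIN = 2015-04-26, MAX = 2016-12-07.
4 days remain in April 2015 after the 26th (30 − 26).
Full months from May 2015 through November 2016 contribute their day counts.
Then 7 days into December 2016.
Total: 4 + 31 + 30 + 31 + 31 + 30 + 31 + 30 + 31 + 31 + 29 + 31 + 30 + 31 + 30 + 31 + 31 + 30 + 31 + 30 + 7 = 591.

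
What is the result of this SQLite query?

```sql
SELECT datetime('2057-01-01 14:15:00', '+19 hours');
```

+19 hours from 2057-01-01 14:15:00 is 2057-01-02 09:15:00 (crosses midnight).

2057-01-02 09:15:00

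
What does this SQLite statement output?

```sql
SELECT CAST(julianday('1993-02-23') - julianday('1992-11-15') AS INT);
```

15 days remain in November 1992 after the 15th (30 − 15).
December 1992: 31 days.
January 1993: 31 days.
Then 23 days into February 1993.
Total: 15 + 31 + 31 + 23 = 100.

100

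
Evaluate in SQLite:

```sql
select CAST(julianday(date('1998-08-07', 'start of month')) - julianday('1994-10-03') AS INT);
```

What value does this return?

`start of month` rewinds 1998-08-07 to 1998-08-01.
28 days remain in October 1994 after the 3rd (31 − 3).
Full months from November 1994 through July 1998 contribute their day counts.
Then 1 day into August 1998.
Total: 28 + 30 + 31 + 31 + 28 + 31 + 30 + 31 + 30 + 31 + 31 + 30 + 31 + 30 + 31 + 31 + 29 + 31 + 30 + 31 + 30 + 31 + 31 + 30 + 31 + 30 + 31 + 31 + 28 + 31 + 30 + 31 + 30 + 31 + 31 + 30 + 31 + 30 + 31 + 31 + 28 + 31 + 30 + 31 + 30 + 31 + 1 = 1398.

1398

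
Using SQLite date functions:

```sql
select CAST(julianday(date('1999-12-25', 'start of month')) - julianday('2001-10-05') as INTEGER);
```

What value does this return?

-674

`start of month` rewinds 1999-12-25 to 1999-12-01.
30 days remain in December 1999 after the 1st (31 − 1).
Full months from January 2000 through September 2001 contribute their day counts.
Then 5 days into October 2001.
Total: 30 + 31 + 29 + 31 + 30 + 31 + 30 + 31 + 31 + 30 + 31 + 30 + 31 + 31 + 28 + 31 + 30 + 31 + 30 + 31 + 31 + 30 + 5 = 674.
The subtraction is earlier − later, so the result is −674 → -674.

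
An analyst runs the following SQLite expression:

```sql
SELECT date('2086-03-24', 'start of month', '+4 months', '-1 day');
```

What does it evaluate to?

`start of month` rewinds 2086-03-24 to 2086-03-01.
Adding +4 months to 2086-03-01 gives 2086-07-01.
Going back 1 day from 2086-07-01 reaches 2086-06-30 (last day of June, 30 days).

2086-06-30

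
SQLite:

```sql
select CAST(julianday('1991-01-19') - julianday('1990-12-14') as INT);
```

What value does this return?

17 days remain in December 1990 after the 14th (31 − 14).
Then 19 days into January 1991.
Total: 17 + 19 = 36.

36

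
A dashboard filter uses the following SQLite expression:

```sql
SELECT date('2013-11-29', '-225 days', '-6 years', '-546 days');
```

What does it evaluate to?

2005-10-19

Applying '-225 days' to 2013-11-29: counting 225 days back gives 2013-04-18.
Adding -6 years to 2013-04-18 gives 2007-04-18.
Applying '-546 days' to 2007-04-18: counting 546 days back gives 2005-10-19.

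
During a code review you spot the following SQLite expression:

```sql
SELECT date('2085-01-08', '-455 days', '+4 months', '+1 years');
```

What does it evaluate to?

Applying '-455 days' to 2085-01-08: counting 455 days back gives 2083-10-11.
Adding +4 months to 2083-10-11 gives 2084-02-11.
Adding +1 year to 2084-02-11 gives 2085-02-11.

2085-02-11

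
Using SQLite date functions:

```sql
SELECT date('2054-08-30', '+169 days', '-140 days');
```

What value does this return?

Applying '+169 days' to 2054-08-30: counting 169 days forward gives 2055-02-15.
Applying '-140 days' to 2055-02-15: counting 140 days back gives 2054-09-28.

2054-09-28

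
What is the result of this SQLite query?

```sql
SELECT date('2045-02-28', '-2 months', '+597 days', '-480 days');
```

Adding -2 months to 2045-02-28 gives 2044-12-28.
Applying '+597 days' to 2044-12-28: counting 597 days forward gives 2046-08-17.
Applying '-480 days' to 2046-08-17: counting 480 days back gives 2045-04-24.

2045-04-24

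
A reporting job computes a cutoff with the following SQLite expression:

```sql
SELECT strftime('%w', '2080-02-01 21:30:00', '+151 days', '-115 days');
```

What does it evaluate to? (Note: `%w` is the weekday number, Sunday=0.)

First apply '+151 days', '-115 days': 2080-02-01 21:30:00 → 2080-03-08 21:30:00.
2080-03-08 is a Friday; with Sunday=0 that is 5.

5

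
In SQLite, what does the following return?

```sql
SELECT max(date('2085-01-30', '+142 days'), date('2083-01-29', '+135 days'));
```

date('2085-01-30', '+142 days') → 2085-06-21.
date('2083-01-29', '+135 days') → 2083-06-13.
Later of the two is 2085-06-21.

2085-06-21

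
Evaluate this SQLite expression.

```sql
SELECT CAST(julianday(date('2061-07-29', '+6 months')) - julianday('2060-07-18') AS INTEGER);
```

560

Adding +6 months to 2061-07-29 gives 2062-01-29.
13 days remain in July 2060 after the 18th (31 − 18).
Full months from August 2060 through December 2061 contribute their day counts.
Then 29 days into January 2062.
Total: 13 + 31 + 30 + 31 + 30 + 31 + 31 + 28 + 31 + 30 + 31 + 30 + 31 + 31 + 30 + 31 + 30 + 31 + 29 = 560.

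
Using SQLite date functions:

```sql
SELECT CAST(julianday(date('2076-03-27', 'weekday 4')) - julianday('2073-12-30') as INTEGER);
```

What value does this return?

824

`weekday 4` advances to the next Thursday; 2076-03-27 is a Friday, so it moves forward to 2076-04-02.
1 day remains in December 2073 after the 30th (31 − 30).
Full months from January 2074 through March 2076 contribute their day counts.
Then 2 days into April 2076.
Total: 1 + 31 + 28 + 31 + 30 + 31 + 30 + 31 + 31 + 30 + 31 + 30 + 31 + 31 + 28 + 31 + 30 + 31 + 30 + 31 + 31 + 30 + 31 + 30 + 31 + 31 + 29 + 31 + 2 = 824.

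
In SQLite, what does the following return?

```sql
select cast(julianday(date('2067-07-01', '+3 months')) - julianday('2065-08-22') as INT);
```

Adding +3 months to 2067-07-01 gives 2067-10-01.
9 days remain in August 2065 after the 22nd (31 − 22).
Full months from September 2065 through September 2067 contribute their day counts.
Then 1 day into October 2067.
Total: 9 + 30 + 31 + 30 + 31 + 31 + 28 + 31 + 30 + 31 + 30 + 31 + 31 + 30 + 31 + 30 + 31 + 31 + 28 + 31 + 30 + 31 + 30 + 31 + 31 + 30 + 1 = 770.

770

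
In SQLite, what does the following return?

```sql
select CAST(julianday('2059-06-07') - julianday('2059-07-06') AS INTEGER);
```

-29

23 days remain in June 2059 after the 7th (30 − 7).
Then 6 days into July 2059.
Total: 23 + 6 = 29.
The subtraction is earlier − later, so the result is −29 → -29.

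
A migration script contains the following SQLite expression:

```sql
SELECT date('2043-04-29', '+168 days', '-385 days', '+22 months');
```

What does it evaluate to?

2044-07-24

Applying '+168 days' to 2043-04-29: counting 168 days forward gives 2043-10-14.
Applying '-385 days' to 2043-10-14: counting 385 days back gives 2042-09-24.
Adding +22 months to 2042-09-24 gives 2044-07-24.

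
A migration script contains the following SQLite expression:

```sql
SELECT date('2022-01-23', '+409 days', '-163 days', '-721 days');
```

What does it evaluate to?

2020-10-05

Applying '+409 days' to 2022-01-23: counting 409 days forward gives 2023-03-08.
Applying '-163 days' to 2023-03-08: counting 163 days back gives 2022-09-26.
Applying '-721 days' to 2022-09-26: counting 721 days back gives 2020-10-05.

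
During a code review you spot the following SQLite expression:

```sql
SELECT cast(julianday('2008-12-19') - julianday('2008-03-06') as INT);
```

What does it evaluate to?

25 days remain in March 2008 after the 6th (31 − 6).
Full months from April 2008 through November 2008 contribute their day counts.
Then 19 days into December 2008.
Total: 25 + 30 + 31 + 30 + 31 + 31 + 30 + 31 + 30 + 19 = 288.

288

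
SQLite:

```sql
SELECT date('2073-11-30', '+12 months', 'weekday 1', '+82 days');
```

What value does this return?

2075-02-23

Adding +12 months to 2073-11-30 gives 2074-11-30.
`weekday 1` advances to the next Monday; 2074-11-30 is a Friday, so it moves forward to 2074-12-03.
Applying '+82 days' to 2074-12-03: counting 82 days forward gives 2075-02-23.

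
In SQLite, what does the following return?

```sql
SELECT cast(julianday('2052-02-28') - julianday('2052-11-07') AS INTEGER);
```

1 day remains in February 2052 after the 28th (29 − 28).
Full months from March 2052 through October 2052 contribute their day counts.
Then 7 days into November 2052.
Total: 1 + 31 + 30 + 31 + 30 + 31 + 31 + 30 + 31 + 7 = 253.
The subtraction is earlier − later, so the result is −253 → -253.

-253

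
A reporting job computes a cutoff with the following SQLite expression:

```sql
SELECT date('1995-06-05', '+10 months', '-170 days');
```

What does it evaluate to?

1995-10-18

Adding +10 months to 1995-06-05 gives 1996-04-05.
Applying '-170 days' to 1996-04-05: counting 170 days back gives 1995-10-18.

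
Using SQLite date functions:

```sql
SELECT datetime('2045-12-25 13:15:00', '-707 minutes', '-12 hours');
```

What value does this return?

2045-12-24 13:28:00

707 minutes = 11h 47m; -707 minutes from 2045-12-25 13:15:00 is 2045-12-25 01:28:00.
-12 hours from 2045-12-25 01:28:00 is 2045-12-24 13:28:00 (crosses midnight).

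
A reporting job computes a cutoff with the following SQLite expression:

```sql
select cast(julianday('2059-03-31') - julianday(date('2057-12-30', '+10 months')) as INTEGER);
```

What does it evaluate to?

152

Adding +10 months to 2057-12-30 gives 2058-10-30.
1 day remains in October 2058 after the 30th (31 − 30).
November 2058: 30 days.
December 2058: 31 days.
January 2059: 31 days.
February 2059: 28 days.
Then 31 days into March 2059.
Total: 1 + 30 + 31 + 31 + 28 + 31 = 152.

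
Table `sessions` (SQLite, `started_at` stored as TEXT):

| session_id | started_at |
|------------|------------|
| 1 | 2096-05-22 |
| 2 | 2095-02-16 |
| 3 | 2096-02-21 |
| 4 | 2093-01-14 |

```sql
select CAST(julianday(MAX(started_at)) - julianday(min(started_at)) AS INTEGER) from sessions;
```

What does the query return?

MIN = 2093-01-14, MAX = 2096-05-22.
17 days remain in January 2093 after the 14th (31 − 14).
Full months from February 2093 through April 2096 contribute their day counts.
Then 22 days into May 2096.
Total: 17 + 28 + 31 + 30 + 31 + 30 + 31 + 31 + 30 + 31 + 30 + 31 + 31 + 28 + 31 + 30 + 31 + 30 + 31 + 31 + 30 + 31 + 30 + 31 + 31 + 28 + 31 + 30 + 31 + 30 + 31 + 31 + 30 + 31 + 30 + 31 + 31 + 29 + 31 + 30 + 22 = 1224.

1224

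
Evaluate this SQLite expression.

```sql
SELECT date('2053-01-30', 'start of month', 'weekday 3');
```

2053-01-01

`start of month` rewinds 2053-01-30 to 2053-01-01.
`weekday 3` advances to the next Wednesday; 2053-01-01 is already a Wednesday, so it stays at 2053-01-01.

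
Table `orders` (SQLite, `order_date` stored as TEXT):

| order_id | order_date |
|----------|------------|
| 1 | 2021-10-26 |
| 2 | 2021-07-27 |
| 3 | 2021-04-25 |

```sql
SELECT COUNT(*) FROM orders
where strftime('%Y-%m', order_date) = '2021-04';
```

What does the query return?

1

Rows with year-month 2021-04: 2021-04-25 → 1.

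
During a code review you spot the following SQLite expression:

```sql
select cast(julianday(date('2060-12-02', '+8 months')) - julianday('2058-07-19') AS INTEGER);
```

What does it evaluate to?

1110

Adding +8 months to 2060-12-02 gives 2061-08-02.
12 days remain in July 2058 after the 19th (31 − 19).
Full months from August 2058 through July 2061 contribute their day counts.
Then 2 days into August 2061.
Total: 12 + 31 + 30 + 31 + 30 + 31 + 31 + 28 + 31 + 30 + 31 + 30 + 31 + 31 + 30 + 31 + 30 + 31 + 31 + 29 + 31 + 30 + 31 + 30 + 31 + 31 + 30 + 31 + 30 + 31 + 31 + 28 + 31 + 30 + 31 + 30 + 31 + 2 = 1110.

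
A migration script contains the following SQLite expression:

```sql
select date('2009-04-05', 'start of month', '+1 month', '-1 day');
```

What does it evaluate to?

`start of month` rewinds 2009-04-05 to 2009-04-01.
Adding +1 month to 2009-04-01 gives 2009-05-01.
Going back 1 day from 2009-05-01 reaches 2009-04-30 (last day of April, 30 days).

2009-04-30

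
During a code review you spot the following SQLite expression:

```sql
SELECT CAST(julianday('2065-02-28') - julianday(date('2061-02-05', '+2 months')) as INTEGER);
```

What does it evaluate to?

1425

Adding +2 months to 2061-02-05 gives 2061-04-05.
25 days remain in April 2061 after the 5th (30 − 5).
Full months from May 2061 through January 2065 contribute their day counts.
Then 28 days into February 2065.
Total: 25 + 31 + 30 + 31 + 31 + 30 + 31 + 30 + 31 + 31 + 28 + 31 + 30 + 31 + 30 + 31 + 31 + 30 + 31 + 30 + 31 + 31 + 28 + 31 + 30 + 31 + 30 + 31 + 31 + 30 + 31 + 30 + 31 + 31 + 29 + 31 + 30 + 31 + 30 + 31 + 31 + 30 + 31 + 30 + 31 + 31 + 28 = 1425.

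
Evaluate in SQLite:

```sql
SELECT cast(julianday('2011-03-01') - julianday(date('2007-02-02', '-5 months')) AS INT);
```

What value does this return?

Adding -5 months to 2007-02-02 gives 2006-09-02.
28 days remain in September 2006 after the 2nd (30 − 2).
Full months from October 2006 through February 2011 contribute their day counts.
Then 1 day into March 2011.
Total: 28 + 31 + 30 + 31 + 31 + 28 + 31 + 30 + 31 + 30 + 31 + 31 + 30 + 31 + 30 + 31 + 31 + 29 + 31 + 30 + 31 + 30 + 31 + 31 + 30 + 31 + 30 + 31 + 31 + 28 + 31 + 30 + 31 + 30 + 31 + 31 + 30 + 31 + 30 + 31 + 31 + 28 + 31 + 30 + 31 + 30 + 31 + 31 + 30 + 31 + 30 + 31 + 31 + 28 + 1 = 1641.

1641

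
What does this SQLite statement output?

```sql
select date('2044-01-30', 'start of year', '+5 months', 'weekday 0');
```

2044-06-05

`start of year` rewinds 2044-01-30 to 2044-01-01.
Adding +5 months to 2044-01-01 gives 2044-06-01.
`weekday 0` advances to the next Sunday; 2044-06-01 is a Wednesday, so it moves forward to 2044-06-05.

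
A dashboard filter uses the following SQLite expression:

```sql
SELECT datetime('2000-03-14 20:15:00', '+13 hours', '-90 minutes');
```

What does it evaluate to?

2000-03-15 07:45:00

+13 hours from 2000-03-14 20:15:00 is 2000-03-15 09:15:00 (crosses midnight).
90 minutes = 1h 30m; -90 minutes from 2000-03-15 09:15:00 is 2000-03-15 07:45:00.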